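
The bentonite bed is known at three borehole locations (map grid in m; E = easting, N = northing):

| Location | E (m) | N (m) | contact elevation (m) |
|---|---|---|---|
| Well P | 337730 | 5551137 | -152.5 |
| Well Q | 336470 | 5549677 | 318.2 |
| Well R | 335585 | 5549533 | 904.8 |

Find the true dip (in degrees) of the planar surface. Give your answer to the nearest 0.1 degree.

Let the plane be z = a·E + b·N + c.
Well Q−Well P: −1260a − 1460b = 470.7;  Well R−Well P: −2145a − 1604b = 1057.3.
Solving gives a = −0.71008, b = 0.29041.
Gradient magnitude |∇z| = √(a² + b²) = √(0.50421 + 0.08434) = 0.76717.
True dip = arctan(0.76717) = 37.5°, dipping toward ESE (azimuth ≈ 112°).

37.5°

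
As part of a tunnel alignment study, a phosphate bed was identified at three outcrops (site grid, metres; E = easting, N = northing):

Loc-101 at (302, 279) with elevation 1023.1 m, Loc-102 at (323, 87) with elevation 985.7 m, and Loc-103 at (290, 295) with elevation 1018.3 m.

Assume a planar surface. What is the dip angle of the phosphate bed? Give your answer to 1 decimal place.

Two edge vectors: Loc-101→Loc-102 = (21, -192, -37.4), Loc-101→Loc-103 = (-12, 16, -4.8).
Normal n = (Loc-101→Loc-102) × (Loc-101→Loc-103) = (1520, 549.6, -1968).
So ∂z/∂E = −n_x/n_z = 0.77236 and ∂z/∂N = −n_y/n_z = 0.27927.
Gradient magnitude |∇z| = √(a² + b²) = √(0.59654 + 0.07799) = 0.82130.
True dip = arctan(0.82130) = 39.4°, dipping toward WSW (azimuth ≈ 250°).

39.4°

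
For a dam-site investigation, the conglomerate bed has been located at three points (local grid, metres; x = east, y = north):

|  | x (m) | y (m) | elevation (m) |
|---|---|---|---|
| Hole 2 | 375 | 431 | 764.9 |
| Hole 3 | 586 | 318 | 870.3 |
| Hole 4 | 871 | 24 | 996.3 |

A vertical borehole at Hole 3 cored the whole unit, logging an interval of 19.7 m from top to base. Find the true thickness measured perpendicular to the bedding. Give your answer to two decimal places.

17.09 m

Let the plane be z = a·x + b·y + c.
Hole 3−Hole 2: 211a − 113b = 105.4;  Hole 4−Hole 2: 496a − 407b = 231.4.
Solving gives a = 0.56152, b = 0.11576.
|∇z| = √(a²+b²) = 0.57333, so dip δ = arctan(0.57333) = 29.83°.
True thickness = vertical thickness × cos δ = 19.7 × cos 29.83° = 17.09 m.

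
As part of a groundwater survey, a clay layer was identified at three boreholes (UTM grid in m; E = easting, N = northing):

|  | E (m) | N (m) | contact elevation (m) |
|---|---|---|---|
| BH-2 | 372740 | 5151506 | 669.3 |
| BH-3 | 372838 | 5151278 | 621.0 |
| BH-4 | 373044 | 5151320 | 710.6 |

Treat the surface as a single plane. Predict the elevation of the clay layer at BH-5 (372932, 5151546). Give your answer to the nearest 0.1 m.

753.1 m

Let the plane be z = a·E + b·N + c.
BH-3−BH-2: 98a − 228b = −48.3;  BH-4−BH-2: 304a − 186b = 41.3.
Solving gives a = 0.360194973, b = 0.366662752.
Then c = 669.3 − a·372740 − b·5151506 = −2022455.14.
At (372932, 5151546): z = 134328.2 + 1888880.0 − 2022455.14 = 753.1 m.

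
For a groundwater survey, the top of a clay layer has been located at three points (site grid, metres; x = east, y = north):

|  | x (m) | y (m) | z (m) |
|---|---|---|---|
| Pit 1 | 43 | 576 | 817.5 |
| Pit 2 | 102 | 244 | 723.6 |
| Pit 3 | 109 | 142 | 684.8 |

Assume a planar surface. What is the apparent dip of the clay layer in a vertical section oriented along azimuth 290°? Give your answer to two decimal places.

34.58°

Two edge vectors: Pit 1→Pit 2 = (59, -332, -93.9), Pit 1→Pit 3 = (66, -434, -132.7).
Normal n = (Pit 1→Pit 2) × (Pit 1→Pit 3) = (3303.8, 1631.9, -3694).
So ∂z/∂x = −n_x/n_z = 0.89437 and ∂z/∂y = −n_y/n_z = 0.44177.
Unit vector along 290° is (sin 290°, cos 290°) = (-0.9397, 0.3420).
Slope in that direction = a·(-0.9397) + b·(0.3420) = −0.68934.
Apparent dip = arctan|0.68934| = 34.58° (true dip is 44.9°, so apparent ≤ true as expected).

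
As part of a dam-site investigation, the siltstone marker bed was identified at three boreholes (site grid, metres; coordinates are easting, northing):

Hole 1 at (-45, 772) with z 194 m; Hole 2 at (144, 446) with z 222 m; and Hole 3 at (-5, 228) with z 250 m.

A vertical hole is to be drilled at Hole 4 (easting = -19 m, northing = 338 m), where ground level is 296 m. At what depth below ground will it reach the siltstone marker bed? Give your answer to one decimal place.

Two edge vectors: Hole 1→Hole 2 = (189, -326, 28), Hole 1→Hole 3 = (40, -544, 56).
Normal n = (Hole 1→Hole 2) × (Hole 1→Hole 3) = (-3024, -9464, -89776).
So ∂z/∂easting = −n_x/n_z = −0.03368 and ∂z/∂northing = −n_y/n_z = −0.10542.
Intercept c from Hole 1: 194 − 1.52 + 81.38 = 273.87.
At (-19, 338): z_contact = 0.64 − 35.63 + 273.87 = 238.88 m.
Depth below ground = 296 − 238.88 = 57.1 m.

57.1 m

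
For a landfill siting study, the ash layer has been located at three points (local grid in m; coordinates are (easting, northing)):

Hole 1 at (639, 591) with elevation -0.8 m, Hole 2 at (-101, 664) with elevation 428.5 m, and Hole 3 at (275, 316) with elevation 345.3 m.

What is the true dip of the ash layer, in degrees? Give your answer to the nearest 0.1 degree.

37.2°

Let the plane be z = a·E + b·N + c.
Hole 2−Hole 1: −740a + 73b = 429.3;  Hole 3−Hole 1: −364a − 275b = 346.1.
Solving gives a = −0.62295, b = −0.43399.
Gradient magnitude |∇z| = √(a² + b²) = √(0.38806 + 0.18835) = 0.75922.
True dip = arctan(0.75922) = 37.2°, dipping toward NE (azimuth ≈ 055°).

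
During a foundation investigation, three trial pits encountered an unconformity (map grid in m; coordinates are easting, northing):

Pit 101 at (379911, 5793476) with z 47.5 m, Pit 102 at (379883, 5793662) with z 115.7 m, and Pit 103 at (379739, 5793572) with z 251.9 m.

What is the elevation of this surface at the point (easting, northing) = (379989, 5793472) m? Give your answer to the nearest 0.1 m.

Two edge vectors: Pit 101→Pit 102 = (-28, 186, 68.2), Pit 101→Pit 103 = (-172, 96, 204.4).
Normal n = (Pit 101→Pit 102) × (Pit 101→Pit 103) = (31471.2, -6007.2, 29304).
So ∂z/∂easting = −n_x/n_z = −1.073955774 and ∂z/∂northing = −n_y/n_z = 0.204995905.
Intercept c from Pit 101: 47.5 + 408007.61 − 1187638.86 = −779583.74.
At (379989, 5793472): z = −408091.4 + 1187638.0 − 779583.74 = -37.1 m.

-37.1 m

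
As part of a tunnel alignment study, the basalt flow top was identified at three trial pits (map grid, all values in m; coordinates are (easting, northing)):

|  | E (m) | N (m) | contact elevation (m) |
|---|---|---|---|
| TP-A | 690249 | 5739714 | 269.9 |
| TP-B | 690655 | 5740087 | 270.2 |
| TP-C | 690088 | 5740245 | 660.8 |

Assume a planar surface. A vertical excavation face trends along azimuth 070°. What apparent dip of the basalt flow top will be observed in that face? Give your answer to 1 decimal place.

16.7°

Two edge vectors: TP-A→TP-B = (406, 373, 0.3), TP-A→TP-C = (-161, 531, 390.9).
Normal n = (TP-A→TP-B) × (TP-A→TP-C) = (145646.4, -158753.7, 275639).
So ∂z/∂E = −n_x/n_z = −0.52840 and ∂z/∂N = −n_y/n_z = 0.57595.
Unit vector along 070° is (sin 70°, cos 70°) = (0.9397, 0.3420).
Slope in that direction = a·(0.9397) + b·(0.3420) = −0.29954.
Apparent dip = arctan|0.29954| = 16.7° (true dip is 38.0°, so apparent ≤ true as expected).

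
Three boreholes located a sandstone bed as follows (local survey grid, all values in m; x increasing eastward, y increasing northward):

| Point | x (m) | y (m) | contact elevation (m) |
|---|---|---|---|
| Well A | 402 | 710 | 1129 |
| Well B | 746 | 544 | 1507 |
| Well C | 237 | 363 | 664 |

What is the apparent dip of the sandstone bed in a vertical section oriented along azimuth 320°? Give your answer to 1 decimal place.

22.0°

Two edge vectors: Well A→Well B = (344, -166, 378), Well A→Well C = (-165, -347, -465).
Normal n = (Well A→Well B) × (Well A→Well C) = (208356, 97590, -146758).
So ∂z/∂x = −n_x/n_z = 1.41972 and ∂z/∂y = −n_y/n_z = 0.66497.
Unit vector along 320° is (sin 320°, cos 320°) = (-0.6428, 0.7660).
Slope in that direction = a·(-0.6428) + b·(0.7660) = −0.40318.
Apparent dip = arctan|0.40318| = 22.0° (true dip is 57.5°, so apparent ≤ true as expected).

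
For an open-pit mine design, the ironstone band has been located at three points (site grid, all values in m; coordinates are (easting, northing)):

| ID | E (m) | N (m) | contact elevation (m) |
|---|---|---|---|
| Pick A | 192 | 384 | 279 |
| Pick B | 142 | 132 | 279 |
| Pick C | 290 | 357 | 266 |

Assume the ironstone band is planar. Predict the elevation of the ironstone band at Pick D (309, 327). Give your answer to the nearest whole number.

Let the plane be z = a·E + b·N + c.
Pick B−Pick A: −50a − 252b = 0;  Pick C−Pick A: 98a − 27b = −13.
Solving gives a = −0.12578, b = 0.02496.
Then c = 279 − a·192 − b·384 = 293.57.
At (309, 327): z = −38.9 + 8.2 + 293.57 = 262.9 m.

263 m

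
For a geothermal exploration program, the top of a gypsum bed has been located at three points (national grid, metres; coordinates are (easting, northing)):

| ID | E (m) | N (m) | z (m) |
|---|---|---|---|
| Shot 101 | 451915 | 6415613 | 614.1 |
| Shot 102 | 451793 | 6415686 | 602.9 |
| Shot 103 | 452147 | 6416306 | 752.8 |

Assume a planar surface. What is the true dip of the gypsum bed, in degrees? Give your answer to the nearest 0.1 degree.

Let the plane be z = a·E + b·N + c.
Shot 102−Shot 101: −122a + 73b = −11.2;  Shot 103−Shot 101: 232a + 693b = 138.7.
Solving gives a = 0.17625, b = 0.14114.
Gradient magnitude |∇z| = √(a² + b²) = √(0.03107 + 0.01992) = 0.22580.
True dip = arctan(0.22580) = 12.7°, dipping toward SW (azimuth ≈ 231°).

12.7°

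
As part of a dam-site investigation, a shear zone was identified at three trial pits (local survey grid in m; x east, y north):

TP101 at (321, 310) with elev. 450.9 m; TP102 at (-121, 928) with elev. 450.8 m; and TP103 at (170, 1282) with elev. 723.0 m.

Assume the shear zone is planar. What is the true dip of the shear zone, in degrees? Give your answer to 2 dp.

31.59°

Two edge vectors: TP101→TP102 = (-442, 618, -0.1), TP101→TP103 = (-151, 972, 272.1).
Normal n = (TP101→TP102) × (TP101→TP103) = (168255, 120283.3, -336306).
So ∂z/∂x = −n_x/n_z = 0.50030 and ∂z/∂y = −n_y/n_z = 0.35766.
Gradient magnitude |∇z| = √(a² + b²) = √(0.25030 + 0.12792) = 0.61500.
True dip = arctan(0.61500) = 31.59°, dipping toward SW (azimuth ≈ 234°).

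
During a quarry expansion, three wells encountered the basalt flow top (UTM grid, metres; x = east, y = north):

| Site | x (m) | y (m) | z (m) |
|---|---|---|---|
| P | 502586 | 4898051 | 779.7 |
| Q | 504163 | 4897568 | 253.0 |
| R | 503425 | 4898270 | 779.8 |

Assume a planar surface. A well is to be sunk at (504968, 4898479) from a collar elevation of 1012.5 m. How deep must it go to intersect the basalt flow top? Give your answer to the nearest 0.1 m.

346.6 m

Let the plane be z = a·x + b·y + c.
Q−P: 1577a − 483b = −526.7;  R−P: 839a + 219b = 0.1.
Solving gives a = −0.153609113, b = 0.588940847.
Then c = 779.7 − a·502586 − b·4898051 = −2806680.82.
At (504968, 4898479): z_contact = −77567.69 + 2884914.37 − 2806680.82 = 665.87 m.
Depth below ground = 1012.5 − 665.87 = 346.6 m.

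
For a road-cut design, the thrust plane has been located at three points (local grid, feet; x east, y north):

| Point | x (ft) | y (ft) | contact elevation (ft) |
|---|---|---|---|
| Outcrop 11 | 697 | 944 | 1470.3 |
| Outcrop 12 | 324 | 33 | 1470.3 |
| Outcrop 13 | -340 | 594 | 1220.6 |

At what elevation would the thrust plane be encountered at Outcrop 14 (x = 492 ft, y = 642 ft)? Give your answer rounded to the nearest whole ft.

1448 ft

Let the plane be z = a·x + b·y + c.
Outcrop 12−Outcrop 11: −373a − 911b = 0;  Outcrop 13−Outcrop 11: −1037a − 350b = −249.7.
Solving gives a = 0.27940, b = −0.11440.
Then c = 1470.3 − a·697 − b·944 = 1383.55.
At (492, 642): z = 137.5 − 73.4 + 1383.55 = 1447.6 ft.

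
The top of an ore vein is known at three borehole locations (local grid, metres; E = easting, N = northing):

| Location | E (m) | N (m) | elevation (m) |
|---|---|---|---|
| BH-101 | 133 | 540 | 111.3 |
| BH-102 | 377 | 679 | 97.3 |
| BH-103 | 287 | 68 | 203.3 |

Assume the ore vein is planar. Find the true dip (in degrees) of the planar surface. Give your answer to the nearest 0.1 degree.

10.5°

Let the plane be z = a·E + b·N + c.
BH-102−BH-101: 244a + 139b = −14;  BH-103−BH-101: 154a − 472b = 92.
Solving gives a = 0.04525, b = −0.18015.
Gradient magnitude |∇z| = √(a² + b²) = √(0.00205 + 0.03245) = 0.18575.
True dip = arctan(0.18575) = 10.5°, dipping toward NNW (azimuth ≈ 346°).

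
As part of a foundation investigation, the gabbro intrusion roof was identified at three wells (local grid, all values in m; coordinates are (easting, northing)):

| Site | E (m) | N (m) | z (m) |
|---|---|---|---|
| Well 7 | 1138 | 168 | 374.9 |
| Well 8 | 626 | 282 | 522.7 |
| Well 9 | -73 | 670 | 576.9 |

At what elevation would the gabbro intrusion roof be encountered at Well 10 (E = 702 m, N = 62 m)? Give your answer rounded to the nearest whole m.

Let the plane be z = a·E + b·N + c.
Well 8−Well 7: −512a + 114b = 147.8;  Well 9−Well 7: −1211a + 502b = 202.
Solving gives a = −0.43009, b = −0.63513.
Then c = 374.9 − a·1138 − b·168 = 971.04.
At (702, 62): z = −301.9 − 39.4 + 971.04 = 629.7 m.

630 m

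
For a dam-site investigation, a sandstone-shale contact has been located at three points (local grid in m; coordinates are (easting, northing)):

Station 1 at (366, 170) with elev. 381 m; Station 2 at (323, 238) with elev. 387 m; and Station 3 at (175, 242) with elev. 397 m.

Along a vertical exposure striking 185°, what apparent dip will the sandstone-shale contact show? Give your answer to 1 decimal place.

Two edge vectors: Station 1→Station 2 = (-43, 68, 6), Station 1→Station 3 = (-191, 72, 16).
Normal n = (Station 1→Station 2) × (Station 1→Station 3) = (656, -458, 9892).
So ∂z/∂E = −n_x/n_z = −0.06632 and ∂z/∂N = −n_y/n_z = 0.04630.
Unit vector along 185° is (sin 185°, cos 185°) = (-0.0872, -0.9962).
Slope in that direction = a·(-0.0872) + b·(-0.9962) = −0.04034.
Apparent dip = arctan|0.04034| = 2.3° (true dip is 4.6°, so apparent ≤ true as expected).

2.3°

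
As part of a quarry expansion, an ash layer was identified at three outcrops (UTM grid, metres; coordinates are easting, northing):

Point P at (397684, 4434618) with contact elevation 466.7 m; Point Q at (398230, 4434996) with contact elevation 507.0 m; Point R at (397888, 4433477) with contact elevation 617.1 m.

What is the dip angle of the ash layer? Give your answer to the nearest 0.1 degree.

10.3°

Two edge vectors: Point P→Point Q = (546, 378, 40.3), Point P→Point R = (204, -1141, 150.4).
Normal n = (Point P→Point Q) × (Point P→Point R) = (102833.5, -73897.2, -700098).
So ∂z/∂easting = −n_x/n_z = 0.14688 and ∂z/∂northing = −n_y/n_z = −0.10555.
Gradient magnitude |∇z| = √(a² + b²) = √(0.02158 + 0.01114) = 0.18088.
True dip = arctan(0.18088) = 10.3°, dipping toward NW (azimuth ≈ 306°).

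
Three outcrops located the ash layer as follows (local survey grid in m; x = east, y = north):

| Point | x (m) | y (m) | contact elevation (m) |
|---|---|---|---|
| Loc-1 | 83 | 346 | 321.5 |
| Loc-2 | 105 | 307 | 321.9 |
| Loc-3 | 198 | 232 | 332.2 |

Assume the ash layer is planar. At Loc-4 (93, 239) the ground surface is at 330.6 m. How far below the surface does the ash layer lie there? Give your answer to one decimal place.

Two edge vectors: Loc-1→Loc-2 = (22, -39, 0.4), Loc-1→Loc-3 = (115, -114, 10.7).
Normal n = (Loc-1→Loc-2) × (Loc-1→Loc-3) = (-371.7, -189.4, 1977).
So ∂z/∂x = −n_x/n_z = 0.18801 and ∂z/∂y = −n_y/n_z = 0.09580.
Intercept c from Loc-1: 321.5 − 15.61 − 33.15 = 272.75.
At (93, 239): z_contact = 17.49 + 22.90 + 272.75 = 313.13 m.
Depth below ground = 330.6 − 313.13 = 17.5 m.

17.5 m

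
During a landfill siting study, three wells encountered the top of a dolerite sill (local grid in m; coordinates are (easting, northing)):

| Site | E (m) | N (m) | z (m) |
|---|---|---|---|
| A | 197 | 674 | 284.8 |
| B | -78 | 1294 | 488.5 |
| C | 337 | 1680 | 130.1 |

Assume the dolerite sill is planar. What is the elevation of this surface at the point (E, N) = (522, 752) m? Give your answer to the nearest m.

13 m

Two edge vectors: A→B = (-275, 620, 203.7), A→C = (140, 1006, -154.7).
Normal n = (A→B) × (A→C) = (-300836.2, -14024.5, -363450).
So ∂z/∂E = −n_x/n_z = −0.82772 and ∂z/∂N = −n_y/n_z = −0.03859.
Intercept c from A: 284.8 + 163.06 + 26.01 = 473.87.
At (522, 752): z = −432.1 − 29.0 + 473.87 = 12.8 m.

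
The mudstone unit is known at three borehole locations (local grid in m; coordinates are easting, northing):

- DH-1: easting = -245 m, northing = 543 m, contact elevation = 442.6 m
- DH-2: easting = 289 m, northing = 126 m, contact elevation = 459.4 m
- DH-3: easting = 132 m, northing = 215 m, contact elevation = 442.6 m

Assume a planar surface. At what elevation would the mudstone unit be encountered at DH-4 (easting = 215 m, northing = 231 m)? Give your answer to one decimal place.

Let the plane be z = a·easting + b·northing + c.
DH-2−DH-1: 534a − 417b = 16.8;  DH-3−DH-1: 377a − 328b = 0.
Solving gives a = 0.30711, b = 0.35298.
Then c = 442.6 − a·-245 − b·543 = 326.17.
At (215, 231): z = 66.0 + 81.5 + 326.17 = 473.7 m.

473.7 m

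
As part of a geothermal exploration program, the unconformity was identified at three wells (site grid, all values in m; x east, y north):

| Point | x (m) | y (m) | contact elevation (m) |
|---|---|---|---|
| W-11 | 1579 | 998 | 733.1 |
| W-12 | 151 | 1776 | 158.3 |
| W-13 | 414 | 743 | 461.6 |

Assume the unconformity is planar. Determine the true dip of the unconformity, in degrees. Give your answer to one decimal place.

19.7°

Two edge vectors: W-11→W-12 = (-1428, 778, -574.8), W-11→W-13 = (-1165, -255, -271.5).
Normal n = (W-11→W-12) × (W-11→W-13) = (-357801, 281940, 1270510).
So ∂z/∂x = −n_x/n_z = 0.28162 and ∂z/∂y = −n_y/n_z = −0.22191.
Gradient magnitude |∇z| = √(a² + b²) = √(0.07931 + 0.04924) = 0.35854.
True dip = arctan(0.35854) = 19.7°, dipping toward NW (azimuth ≈ 308°).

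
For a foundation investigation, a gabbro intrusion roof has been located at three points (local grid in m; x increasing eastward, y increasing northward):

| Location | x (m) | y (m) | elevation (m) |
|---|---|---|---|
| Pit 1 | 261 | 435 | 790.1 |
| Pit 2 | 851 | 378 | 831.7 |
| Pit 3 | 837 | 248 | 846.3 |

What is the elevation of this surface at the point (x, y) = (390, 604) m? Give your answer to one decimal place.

Two edge vectors: Pit 1→Pit 2 = (590, -57, 41.6), Pit 1→Pit 3 = (576, -187, 56.2).
Normal n = (Pit 1→Pit 2) × (Pit 1→Pit 3) = (4575.8, -9196.4, -77498).
So ∂z/∂x = −n_x/n_z = 0.05904 and ∂z/∂y = −n_y/n_z = −0.11867.
Intercept c from Pit 1: 790.1 − 15.41 + 51.62 = 826.31.
At (390, 604): z = 23.0 − 71.7 + 826.31 = 777.7 m.

777.7 m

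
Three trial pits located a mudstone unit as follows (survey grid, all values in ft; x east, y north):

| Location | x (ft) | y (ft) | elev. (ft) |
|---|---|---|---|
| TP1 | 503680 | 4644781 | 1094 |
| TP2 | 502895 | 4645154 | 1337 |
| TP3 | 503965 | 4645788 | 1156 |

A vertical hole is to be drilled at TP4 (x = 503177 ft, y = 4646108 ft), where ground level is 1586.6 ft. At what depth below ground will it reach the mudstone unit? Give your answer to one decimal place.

Let the plane be z = a·x + b·y + c.
TP2−TP1: −785a + 373b = 243;  TP3−TP1: 285a + 1007b = 62.
Solving gives a = −0.247072926, b = 0.131495317.
Then c = 1094 − a·503680 − b·4644781 = −485227.26.
At (503177, 4646108): z_contact = −124321.41 + 610941.44 − 485227.26 = 1392.77 ft.
Depth below ground = 1586.6 − 1392.77 = 193.8 ft.

193.8 ft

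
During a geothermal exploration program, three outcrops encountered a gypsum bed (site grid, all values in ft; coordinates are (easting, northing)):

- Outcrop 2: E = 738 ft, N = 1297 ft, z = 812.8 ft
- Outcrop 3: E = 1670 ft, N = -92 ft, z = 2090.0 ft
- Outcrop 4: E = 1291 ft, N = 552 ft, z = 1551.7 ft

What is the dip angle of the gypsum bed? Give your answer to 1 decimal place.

Let the plane be z = a·E + b·N + c.
Outcrop 3−Outcrop 2: 932a − 1389b = 1277.2;  Outcrop 4−Outcrop 2: 553a − 745b = 738.9.
Solving gives a = 1.01411, b = −0.23906.
Gradient magnitude |∇z| = √(a² + b²) = √(1.02842 + 0.05715) = 1.04191.
True dip = arctan(1.04191) = 46.2°, dipping toward WNW (azimuth ≈ 283°).

46.2°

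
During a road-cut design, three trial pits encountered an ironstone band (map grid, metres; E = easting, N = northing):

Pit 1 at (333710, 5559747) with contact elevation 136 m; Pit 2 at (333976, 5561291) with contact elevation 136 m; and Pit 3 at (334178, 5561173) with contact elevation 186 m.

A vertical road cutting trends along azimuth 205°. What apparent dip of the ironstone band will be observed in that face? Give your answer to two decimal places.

3.43°

Two edge vectors: Pit 1→Pit 2 = (266, 1544, 0), Pit 1→Pit 3 = (468, 1426, 50).
Normal n = (Pit 1→Pit 2) × (Pit 1→Pit 3) = (77200, -13300, -343276).
So ∂z/∂E = −n_x/n_z = 0.22489 and ∂z/∂N = −n_y/n_z = −0.03874.
Unit vector along 205° is (sin 205°, cos 205°) = (-0.4226, -0.9063).
Slope in that direction = a·(-0.4226) + b·(-0.9063) = −0.05993.
Apparent dip = arctan|0.05993| = 3.43° (true dip is 12.9°, so apparent ≤ true as expected).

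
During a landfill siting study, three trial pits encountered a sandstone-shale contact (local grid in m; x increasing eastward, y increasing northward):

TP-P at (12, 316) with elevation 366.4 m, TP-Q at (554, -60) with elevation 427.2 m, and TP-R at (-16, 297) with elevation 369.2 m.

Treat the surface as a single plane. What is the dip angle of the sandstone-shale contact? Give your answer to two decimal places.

Two edge vectors: TP-P→TP-Q = (542, -376, 60.8), TP-P→TP-R = (-28, -19, 2.8).
Normal n = (TP-P→TP-Q) × (TP-P→TP-R) = (102.4, -3220, -20826).
So ∂z/∂x = −n_x/n_z = 0.00492 and ∂z/∂y = −n_y/n_z = −0.15461.
Gradient magnitude |∇z| = √(a² + b²) = √(0.00002 + 0.02391) = 0.15469.
True dip = arctan(0.15469) = 8.79°, dipping toward N (azimuth ≈ 358°).

8.79°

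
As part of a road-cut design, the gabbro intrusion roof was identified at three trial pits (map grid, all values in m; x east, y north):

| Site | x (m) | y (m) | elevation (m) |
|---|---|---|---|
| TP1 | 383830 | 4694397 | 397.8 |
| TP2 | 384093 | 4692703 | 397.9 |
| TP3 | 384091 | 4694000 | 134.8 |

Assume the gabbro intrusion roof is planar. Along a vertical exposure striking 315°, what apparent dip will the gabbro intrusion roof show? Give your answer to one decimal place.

Two edge vectors: TP1→TP2 = (263, -1694, 0.1), TP1→TP3 = (261, -397, -263).
Normal n = (TP1→TP2) × (TP1→TP3) = (445561.7, 69195.1, 337723).
So ∂z/∂x = −n_x/n_z = −1.31931 and ∂z/∂y = −n_y/n_z = −0.20489.
Unit vector along 315° is (sin 315°, cos 315°) = (-0.7071, 0.7071).
Slope in that direction = a·(-0.7071) + b·(0.7071) = 0.78802.
Apparent dip = arctan|0.78802| = 38.2° (true dip is 53.2°, so apparent ≤ true as expected).

38.2°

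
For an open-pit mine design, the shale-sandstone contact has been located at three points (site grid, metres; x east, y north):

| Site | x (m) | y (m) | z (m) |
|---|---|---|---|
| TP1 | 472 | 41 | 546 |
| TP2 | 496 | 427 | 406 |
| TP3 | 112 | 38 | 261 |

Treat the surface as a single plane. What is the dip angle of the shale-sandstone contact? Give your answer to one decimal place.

41.8°

Two edge vectors: TP1→TP2 = (24, 386, -140), TP1→TP3 = (-360, -3, -285).
Normal n = (TP1→TP2) × (TP1→TP3) = (-110430, 57240, 138888).
So ∂z/∂x = −n_x/n_z = 0.79510 and ∂z/∂y = −n_y/n_z = −0.41213.
Gradient magnitude |∇z| = √(a² + b²) = √(0.63219 + 0.16985) = 0.89557.
True dip = arctan(0.89557) = 41.8°, dipping toward WNW (azimuth ≈ 297°).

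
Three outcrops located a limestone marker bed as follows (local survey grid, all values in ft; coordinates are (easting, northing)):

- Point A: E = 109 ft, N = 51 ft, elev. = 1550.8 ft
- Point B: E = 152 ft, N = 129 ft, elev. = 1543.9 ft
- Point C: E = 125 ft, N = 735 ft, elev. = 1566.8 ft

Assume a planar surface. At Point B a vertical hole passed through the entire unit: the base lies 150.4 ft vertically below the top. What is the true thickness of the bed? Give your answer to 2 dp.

Let the plane be z = a·E + b·N + c.
Point B−Point A: 43a + 78b = −6.9;  Point C−Point A: 16a + 684b = 16.
Solving gives a = −0.21189, b = 0.02835.
|∇z| = √(a²+b²) = 0.21378, so dip δ = arctan(0.21378) = 12.07°.
True thickness = vertical thickness × cos δ = 150.4 × cos 12.07° = 147.08 ft.

147.08 ft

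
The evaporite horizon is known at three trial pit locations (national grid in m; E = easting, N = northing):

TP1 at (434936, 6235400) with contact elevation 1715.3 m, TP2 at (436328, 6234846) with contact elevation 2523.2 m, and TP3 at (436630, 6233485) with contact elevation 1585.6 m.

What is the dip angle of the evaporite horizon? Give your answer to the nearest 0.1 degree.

52.4°

Let the plane be z = a·E + b·N + c.
TP2−TP1: 1392a − 554b = 807.9;  TP3−TP1: 1694a − 1915b = −129.7.
Solving gives a = 0.93734, b = 0.89690.
Gradient magnitude |∇z| = √(a² + b²) = √(0.87861 + 0.80443) = 1.29732.
True dip = arctan(1.29732) = 52.4°, dipping toward SW (azimuth ≈ 226°).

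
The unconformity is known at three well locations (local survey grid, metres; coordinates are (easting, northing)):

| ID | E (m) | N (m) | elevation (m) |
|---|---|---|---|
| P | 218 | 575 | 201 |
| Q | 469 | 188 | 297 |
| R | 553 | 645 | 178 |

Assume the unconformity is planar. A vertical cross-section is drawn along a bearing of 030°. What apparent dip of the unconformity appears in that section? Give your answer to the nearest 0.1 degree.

Two edge vectors: P→Q = (251, -387, 96), P→R = (335, 70, -23).
Normal n = (P→Q) × (P→R) = (2181, 37933, 147215).
So ∂z/∂E = −n_x/n_z = −0.01482 and ∂z/∂N = −n_y/n_z = −0.25767.
Unit vector along 030° is (sin 30°, cos 30°) = (0.5000, 0.8660).
Slope in that direction = a·(0.5000) + b·(0.8660) = −0.23056.
Apparent dip = arctan|0.23056| = 13.0° (true dip is 14.5°, so apparent ≤ true as expected).

13.0°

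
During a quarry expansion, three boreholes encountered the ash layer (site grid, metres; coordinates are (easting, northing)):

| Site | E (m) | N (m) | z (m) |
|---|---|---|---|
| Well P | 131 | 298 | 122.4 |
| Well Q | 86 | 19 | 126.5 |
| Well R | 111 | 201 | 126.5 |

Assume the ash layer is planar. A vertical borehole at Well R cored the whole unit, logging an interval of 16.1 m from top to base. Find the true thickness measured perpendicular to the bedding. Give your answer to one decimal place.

Two edge vectors: Well P→Well Q = (-45, -279, 4.1), Well P→Well R = (-20, -97, 4.1).
Normal n = (Well P→Well Q) × (Well P→Well R) = (-746.2, 102.5, -1215).
So ∂z/∂E = −n_x/n_z = −0.61416 and ∂z/∂N = −n_y/n_z = 0.08436.
|∇z| = √(a²+b²) = 0.61992, so dip δ = arctan(0.61992) = 31.80°.
True thickness = vertical thickness × cos δ = 16.1 × cos 31.80° = 13.7 m.

13.7 m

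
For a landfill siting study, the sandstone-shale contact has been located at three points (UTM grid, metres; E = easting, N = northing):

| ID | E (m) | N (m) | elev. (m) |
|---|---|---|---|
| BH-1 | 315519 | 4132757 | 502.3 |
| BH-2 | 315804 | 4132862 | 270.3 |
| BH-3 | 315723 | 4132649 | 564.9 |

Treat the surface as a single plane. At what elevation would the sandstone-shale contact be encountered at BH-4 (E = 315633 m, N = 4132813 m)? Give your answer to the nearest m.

392 m

Two edge vectors: BH-1→BH-2 = (285, 105, -232), BH-1→BH-3 = (204, -108, 62.6).
Normal n = (BH-1→BH-2) × (BH-1→BH-3) = (-18483, -65169, -52200).
So ∂z/∂E = −n_x/n_z = −0.35408046 and ∂z/∂N = −n_y/n_z = −1.24844828.
Intercept c from BH-1: 502.3 + 111719.11 + 5159533.35 = 5271754.76.
At (315633, 4132813): z = −111759.5 − 5159603.3 + 5271754.76 = 392.0 m.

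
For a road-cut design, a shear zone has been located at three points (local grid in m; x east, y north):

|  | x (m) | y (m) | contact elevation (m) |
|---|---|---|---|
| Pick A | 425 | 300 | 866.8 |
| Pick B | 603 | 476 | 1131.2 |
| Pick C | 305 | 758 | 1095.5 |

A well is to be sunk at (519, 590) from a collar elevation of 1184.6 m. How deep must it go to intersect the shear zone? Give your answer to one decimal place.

39.1 m

Let the plane be z = a·x + b·y + c.
Pick B−Pick A: 178a + 176b = 264.4;  Pick C−Pick A: −120a + 458b = 228.7.
Solving gives a = 0.78762, b = 0.70571.
Then c = 866.8 − a·425 − b·300 = 320.35.
At (519, 590): z_contact = 408.77 + 416.37 + 320.35 = 1145.49 m.
Depth below ground = 1184.6 − 1145.49 = 39.1 m.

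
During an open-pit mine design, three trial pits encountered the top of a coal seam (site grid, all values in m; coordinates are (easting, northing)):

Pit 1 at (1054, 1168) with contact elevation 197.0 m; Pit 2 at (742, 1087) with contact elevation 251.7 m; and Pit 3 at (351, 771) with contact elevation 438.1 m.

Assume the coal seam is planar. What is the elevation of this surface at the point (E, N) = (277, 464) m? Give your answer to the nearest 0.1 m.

609.2 m

Let the plane be z = a·E + b·N + c.
Pit 2−Pit 1: −312a − 81b = 54.7;  Pit 3−Pit 1: −703a − 397b = 241.1.
Solving gives a = −0.032677, b = −0.549440.
Then c = 197 − a·1054 − b·1168 = 873.19.
At (277, 464): z = −9.1 − 254.9 + 873.19 = 609.2 m.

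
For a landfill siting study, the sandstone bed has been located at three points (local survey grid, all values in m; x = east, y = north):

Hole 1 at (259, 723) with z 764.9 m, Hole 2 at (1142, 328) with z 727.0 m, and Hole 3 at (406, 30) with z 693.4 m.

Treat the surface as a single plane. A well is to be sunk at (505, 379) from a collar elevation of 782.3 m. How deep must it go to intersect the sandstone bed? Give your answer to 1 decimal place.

52.3 m

Two edge vectors: Hole 1→Hole 2 = (883, -395, -37.9), Hole 1→Hole 3 = (147, -693, -71.5).
Normal n = (Hole 1→Hole 2) × (Hole 1→Hole 3) = (1977.8, 57563.2, -553854).
So ∂z/∂x = −n_x/n_z = 0.003571 and ∂z/∂y = −n_y/n_z = 0.103932.
Intercept c from Hole 1: 764.9 − 0.92 − 75.14 = 688.83.
At (505, 379): z_contact = 1.80 + 39.39 + 688.83 = 730.03 m.
Depth below ground = 782.3 − 730.03 = 52.3 m.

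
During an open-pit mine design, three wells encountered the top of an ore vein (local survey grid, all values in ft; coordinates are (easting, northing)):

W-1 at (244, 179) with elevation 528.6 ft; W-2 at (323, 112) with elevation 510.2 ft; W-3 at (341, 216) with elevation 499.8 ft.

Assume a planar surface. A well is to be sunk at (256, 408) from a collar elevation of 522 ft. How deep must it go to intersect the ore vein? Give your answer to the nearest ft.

Let the plane be z = a·E + b·N + c.
W-2−W-1: 79a − 67b = −18.4;  W-3−W-1: 97a + 37b = −28.8.
Solving gives a = −0.27705, b = −0.05205.
Then c = 528.6 − a·244 − b·179 = 605.52.
At (256, 408): z_contact = −70.9 − 21.2 + 605.52 = 513.4 ft.
Depth below ground = 522 − 513.4 = 9 ft.

9 ft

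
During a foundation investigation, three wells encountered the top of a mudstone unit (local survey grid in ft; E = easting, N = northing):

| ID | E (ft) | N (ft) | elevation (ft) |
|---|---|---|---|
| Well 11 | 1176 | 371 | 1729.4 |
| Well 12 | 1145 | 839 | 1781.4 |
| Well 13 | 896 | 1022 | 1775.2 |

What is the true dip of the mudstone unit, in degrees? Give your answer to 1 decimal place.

9.3°

Let the plane be z = a·E + b·N + c.
Well 12−Well 11: −31a + 468b = 52;  Well 13−Well 11: −280a + 651b = 45.8.
Solving gives a = 0.11201, b = 0.11853.
Gradient magnitude |∇z| = √(a² + b²) = √(0.01255 + 0.01405) = 0.16308.
True dip = arctan(0.16308) = 9.3°, dipping toward SW (azimuth ≈ 223°).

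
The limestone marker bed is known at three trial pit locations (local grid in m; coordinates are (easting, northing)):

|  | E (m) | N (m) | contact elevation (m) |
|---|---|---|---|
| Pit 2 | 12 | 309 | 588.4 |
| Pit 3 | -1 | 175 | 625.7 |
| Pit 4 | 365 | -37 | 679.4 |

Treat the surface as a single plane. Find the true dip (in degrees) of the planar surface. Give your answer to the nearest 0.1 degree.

Two edge vectors: Pit 2→Pit 3 = (-13, -134, 37.3), Pit 2→Pit 4 = (353, -346, 91).
Normal n = (Pit 2→Pit 3) × (Pit 2→Pit 4) = (711.8, 14349.9, 51800).
So ∂z/∂E = −n_x/n_z = −0.01374 and ∂z/∂N = −n_y/n_z = −0.27703.
Gradient magnitude |∇z| = √(a² + b²) = √(0.00019 + 0.07674) = 0.27737.
True dip = arctan(0.27737) = 15.5°, dipping toward N (azimuth ≈ 003°).

15.5°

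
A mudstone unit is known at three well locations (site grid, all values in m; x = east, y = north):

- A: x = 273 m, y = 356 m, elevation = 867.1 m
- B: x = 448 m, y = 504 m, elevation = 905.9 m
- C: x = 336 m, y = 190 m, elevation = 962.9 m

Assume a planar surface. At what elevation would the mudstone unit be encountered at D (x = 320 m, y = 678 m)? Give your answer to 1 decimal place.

Two edge vectors: A→B = (175, 148, 38.8), A→C = (63, -166, 95.8).
Normal n = (A→B) × (A→C) = (20619.2, -14320.6, -38374).
So ∂z/∂x = −n_x/n_z = 0.53732 and ∂z/∂y = −n_y/n_z = −0.37318.
Intercept c from A: 867.1 − 146.69 + 132.85 = 853.26.
At (320, 678): z = 171.9 − 253.0 + 853.26 = 772.2 m.

772.2 m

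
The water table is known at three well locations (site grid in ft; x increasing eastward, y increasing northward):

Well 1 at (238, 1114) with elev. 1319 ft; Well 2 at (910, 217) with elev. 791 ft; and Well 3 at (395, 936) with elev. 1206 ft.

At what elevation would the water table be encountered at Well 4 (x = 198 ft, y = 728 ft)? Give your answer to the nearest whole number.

Let the plane be z = a·x + b·y + c.
Well 2−Well 1: 672a − 897b = −528;  Well 3−Well 1: 157a − 178b = −113.
Solving gives a = −0.34776, b = 0.32810.
Then c = 1319 − a·238 − b·1114 = 1036.26.
At (198, 728): z = −68.9 + 238.9 + 1036.26 = 1206.3 ft.

1206 ft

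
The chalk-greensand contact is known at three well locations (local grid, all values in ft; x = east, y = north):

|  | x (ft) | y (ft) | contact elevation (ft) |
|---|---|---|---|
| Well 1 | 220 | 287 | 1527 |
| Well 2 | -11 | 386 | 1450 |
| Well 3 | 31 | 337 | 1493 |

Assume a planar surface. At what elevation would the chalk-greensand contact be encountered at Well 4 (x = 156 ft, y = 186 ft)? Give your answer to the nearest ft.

1626 ft

Let the plane be z = a·x + b·y + c.
Well 2−Well 1: −231a + 99b = −77;  Well 3−Well 1: −189a + 50b = −34.
Solving gives a = −0.06759, b = −0.93548.
Then c = 1527 − a·220 − b·287 = 1810.35.
At (156, 186): z = −10.5 − 174.0 + 1810.35 = 1625.8 ft.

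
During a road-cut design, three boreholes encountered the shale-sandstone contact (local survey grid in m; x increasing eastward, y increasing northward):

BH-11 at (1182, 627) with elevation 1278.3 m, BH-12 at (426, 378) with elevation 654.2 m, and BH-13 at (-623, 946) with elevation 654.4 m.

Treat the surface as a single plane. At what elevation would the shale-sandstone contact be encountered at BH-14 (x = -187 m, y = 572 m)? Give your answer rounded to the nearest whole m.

524 m

Let the plane be z = a·x + b·y + c.
BH-12−BH-11: −756a − 249b = −624.1;  BH-13−BH-11: −1805a + 319b = −623.9.
Solving gives a = 0.51323, b = 0.94820.
Then c = 1278.3 − a·1182 − b·627 = 77.15.
At (-187, 572): z = −96.0 + 542.4 + 77.15 = 523.5 m.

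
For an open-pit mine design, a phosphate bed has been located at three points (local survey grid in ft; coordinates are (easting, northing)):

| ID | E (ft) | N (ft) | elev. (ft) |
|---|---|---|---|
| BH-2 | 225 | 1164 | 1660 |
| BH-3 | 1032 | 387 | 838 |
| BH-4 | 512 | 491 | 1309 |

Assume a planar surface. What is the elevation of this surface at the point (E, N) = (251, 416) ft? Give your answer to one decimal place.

1526.6 ft

Two edge vectors: BH-2→BH-3 = (807, -777, -822), BH-2→BH-4 = (287, -673, -351).
Normal n = (BH-2→BH-3) × (BH-2→BH-4) = (-280479, 47343, -320112).
So ∂z/∂E = −n_x/n_z = −0.876190 and ∂z/∂N = −n_y/n_z = 0.147895.
Intercept c from BH-2: 1660 + 197.14 − 172.15 = 1684.99.
At (251, 416): z = −219.9 + 61.5 + 1684.99 = 1526.6 ft.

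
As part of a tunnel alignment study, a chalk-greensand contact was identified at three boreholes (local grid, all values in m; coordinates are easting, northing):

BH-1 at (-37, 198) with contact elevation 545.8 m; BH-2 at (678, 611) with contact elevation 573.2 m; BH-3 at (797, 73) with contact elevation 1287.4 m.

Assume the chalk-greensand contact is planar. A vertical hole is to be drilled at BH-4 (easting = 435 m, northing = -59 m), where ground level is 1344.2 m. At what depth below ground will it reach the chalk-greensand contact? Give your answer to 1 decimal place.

Let the plane be z = a·easting + b·northing + c.
BH-2−BH-1: 715a + 413b = 27.4;  BH-3−BH-1: 834a − 125b = 741.6.
Solving gives a = 0.71391, b = −1.16960.
Then c = 545.8 − a·-37 − b·198 = 803.80.
At (435, -59): z_contact = 310.55 + 69.01 + 803.80 = 1183.35 m.
Depth below ground = 1344.2 − 1183.35 = 160.8 m.

160.8 m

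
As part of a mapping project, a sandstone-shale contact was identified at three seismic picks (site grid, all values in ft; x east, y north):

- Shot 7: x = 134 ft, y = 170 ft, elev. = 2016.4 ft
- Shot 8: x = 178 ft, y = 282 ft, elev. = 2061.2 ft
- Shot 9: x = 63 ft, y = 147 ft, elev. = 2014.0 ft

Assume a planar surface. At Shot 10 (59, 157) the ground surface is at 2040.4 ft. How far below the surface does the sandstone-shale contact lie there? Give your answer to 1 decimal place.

Let the plane be z = a·x + b·y + c.
Shot 8−Shot 7: 44a + 112b = 44.8;  Shot 9−Shot 7: −71a − 23b = −2.4.
Solving gives a = −0.10974, b = 0.44311.
Then c = 2016.4 − a·134 − b·170 = 1955.78.
At (59, 157): z_contact = −6.47 + 69.57 + 1955.78 = 2018.87 ft.
Depth below ground = 2040.4 − 2018.87 = 21.5 ft.

21.5 ft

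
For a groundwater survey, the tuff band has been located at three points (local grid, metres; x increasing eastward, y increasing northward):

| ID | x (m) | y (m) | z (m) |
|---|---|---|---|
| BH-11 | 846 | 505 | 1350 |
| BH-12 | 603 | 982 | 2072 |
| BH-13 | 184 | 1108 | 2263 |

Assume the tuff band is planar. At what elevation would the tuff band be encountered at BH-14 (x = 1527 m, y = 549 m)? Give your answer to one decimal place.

Let the plane be z = a·x + b·y + c.
BH-12−BH-11: −243a + 477b = 722;  BH-13−BH-11: −662a + 603b = 913.
Solving gives a = −0.000798, b = 1.513220.
Then c = 1350 − a·846 − b·505 = 586.50.
At (1527, 549): z = −1.2 + 830.8 + 586.50 = 1416.0 m.

1416.0 m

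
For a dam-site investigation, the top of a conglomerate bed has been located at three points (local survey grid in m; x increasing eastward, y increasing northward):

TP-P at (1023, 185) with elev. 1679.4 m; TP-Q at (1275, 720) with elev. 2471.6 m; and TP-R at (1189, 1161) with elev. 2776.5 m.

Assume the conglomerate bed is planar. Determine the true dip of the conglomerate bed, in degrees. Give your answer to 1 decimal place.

56.3°

Two edge vectors: TP-P→TP-Q = (252, 535, 792.2), TP-P→TP-R = (166, 976, 1097.1).
Normal n = (TP-P→TP-Q) × (TP-P→TP-R) = (-186238.7, -144964, 157142).
So ∂z/∂x = −n_x/n_z = 1.18516 and ∂z/∂y = −n_y/n_z = 0.92250.
Gradient magnitude |∇z| = √(a² + b²) = √(1.40461 + 0.85101) = 1.50187.
True dip = arctan(1.50187) = 56.3°, dipping toward SW (azimuth ≈ 232°).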